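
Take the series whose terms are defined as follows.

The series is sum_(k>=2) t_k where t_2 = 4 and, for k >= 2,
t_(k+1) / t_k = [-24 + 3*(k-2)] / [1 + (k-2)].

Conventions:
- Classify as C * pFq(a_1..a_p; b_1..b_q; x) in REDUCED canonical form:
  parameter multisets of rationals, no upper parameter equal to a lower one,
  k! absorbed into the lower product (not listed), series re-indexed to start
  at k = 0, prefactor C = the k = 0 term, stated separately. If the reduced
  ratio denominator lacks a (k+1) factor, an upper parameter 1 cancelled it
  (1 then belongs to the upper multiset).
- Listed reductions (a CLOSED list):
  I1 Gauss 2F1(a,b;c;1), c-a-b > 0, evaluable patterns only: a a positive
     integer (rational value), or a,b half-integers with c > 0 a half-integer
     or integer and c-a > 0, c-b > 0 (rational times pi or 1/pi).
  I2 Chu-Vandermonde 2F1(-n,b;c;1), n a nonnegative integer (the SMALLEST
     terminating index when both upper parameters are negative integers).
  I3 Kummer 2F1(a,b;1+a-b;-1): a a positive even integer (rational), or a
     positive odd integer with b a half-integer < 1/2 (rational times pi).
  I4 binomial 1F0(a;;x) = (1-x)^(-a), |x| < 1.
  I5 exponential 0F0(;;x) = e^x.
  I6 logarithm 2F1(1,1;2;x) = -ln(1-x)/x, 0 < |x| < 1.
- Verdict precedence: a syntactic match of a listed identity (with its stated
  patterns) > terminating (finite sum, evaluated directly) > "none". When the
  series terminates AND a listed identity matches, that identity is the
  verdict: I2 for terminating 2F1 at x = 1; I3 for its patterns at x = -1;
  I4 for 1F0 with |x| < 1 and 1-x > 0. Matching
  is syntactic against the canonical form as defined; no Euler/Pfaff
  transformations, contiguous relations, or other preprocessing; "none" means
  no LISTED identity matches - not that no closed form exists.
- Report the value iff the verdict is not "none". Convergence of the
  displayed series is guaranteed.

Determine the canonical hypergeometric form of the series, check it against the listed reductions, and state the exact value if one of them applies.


Prefactor 4, argument 3: 1F0 with upper {-8} over lower {-}. Verdict: terminating - the sum ends at index 8 because -8 is a negative integer; exact evaluation follows. Its exact value is 1024.

Structural cue: with t_0 = 4, roots of the ratio polynomials (C = 4, x = 3) are the negated parameters.
Ratio: r(k) = 3 * (k-8) / [(k+1)] - poly over poly, x = 3 from leading terms; C = 4 at k = 0.


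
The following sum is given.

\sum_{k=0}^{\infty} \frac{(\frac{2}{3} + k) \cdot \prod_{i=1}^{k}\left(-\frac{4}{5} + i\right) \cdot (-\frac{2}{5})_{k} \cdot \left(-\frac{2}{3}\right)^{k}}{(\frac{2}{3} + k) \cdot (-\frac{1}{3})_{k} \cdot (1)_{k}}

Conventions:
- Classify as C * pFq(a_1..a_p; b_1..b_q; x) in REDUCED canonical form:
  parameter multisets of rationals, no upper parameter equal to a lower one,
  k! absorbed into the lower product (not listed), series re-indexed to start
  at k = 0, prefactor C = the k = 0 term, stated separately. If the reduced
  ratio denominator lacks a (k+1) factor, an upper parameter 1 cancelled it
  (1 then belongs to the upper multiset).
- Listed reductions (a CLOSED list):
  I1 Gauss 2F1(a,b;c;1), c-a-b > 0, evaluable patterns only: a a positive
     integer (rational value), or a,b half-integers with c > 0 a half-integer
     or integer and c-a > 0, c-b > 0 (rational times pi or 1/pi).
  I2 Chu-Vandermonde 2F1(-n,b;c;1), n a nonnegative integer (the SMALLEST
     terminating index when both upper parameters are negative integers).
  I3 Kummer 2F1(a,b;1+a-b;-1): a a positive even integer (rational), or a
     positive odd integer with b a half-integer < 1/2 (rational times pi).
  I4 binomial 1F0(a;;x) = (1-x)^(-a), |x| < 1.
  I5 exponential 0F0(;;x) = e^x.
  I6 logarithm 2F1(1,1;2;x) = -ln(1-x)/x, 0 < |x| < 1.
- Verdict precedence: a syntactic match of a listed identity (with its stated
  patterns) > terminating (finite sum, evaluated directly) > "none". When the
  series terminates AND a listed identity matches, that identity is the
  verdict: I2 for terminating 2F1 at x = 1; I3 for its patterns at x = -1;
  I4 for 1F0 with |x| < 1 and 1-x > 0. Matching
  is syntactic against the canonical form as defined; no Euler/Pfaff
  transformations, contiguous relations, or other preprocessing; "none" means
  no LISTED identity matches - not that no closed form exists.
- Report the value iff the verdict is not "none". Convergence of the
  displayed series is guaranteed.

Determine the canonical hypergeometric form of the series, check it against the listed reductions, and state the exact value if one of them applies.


At argument -\frac{2}{3}: a 2F1 with upper {-\frac{2}{5}, \frac{1}{5}}, lower {-\frac{1}{3}}, scaled by C = 1. Verdict: none. Every listed pattern misses the 2F1 form at -\frac{2}{3}, upper {-\frac{2}{5}, \frac{1}{5}}.

First insight: t_0 = 1 here, and striking the common factor k + 2/3 reduces the term (prefactor 1).
Ratio: r(k) = -\frac{2}{3} * (k-\frac{2}{5}) (k+\frac{1}{5}) / [(k-\frac{1}{3}) (k+1)] - rational; roots negated = parameters, x = -\frac{2}{3}, C = 1.


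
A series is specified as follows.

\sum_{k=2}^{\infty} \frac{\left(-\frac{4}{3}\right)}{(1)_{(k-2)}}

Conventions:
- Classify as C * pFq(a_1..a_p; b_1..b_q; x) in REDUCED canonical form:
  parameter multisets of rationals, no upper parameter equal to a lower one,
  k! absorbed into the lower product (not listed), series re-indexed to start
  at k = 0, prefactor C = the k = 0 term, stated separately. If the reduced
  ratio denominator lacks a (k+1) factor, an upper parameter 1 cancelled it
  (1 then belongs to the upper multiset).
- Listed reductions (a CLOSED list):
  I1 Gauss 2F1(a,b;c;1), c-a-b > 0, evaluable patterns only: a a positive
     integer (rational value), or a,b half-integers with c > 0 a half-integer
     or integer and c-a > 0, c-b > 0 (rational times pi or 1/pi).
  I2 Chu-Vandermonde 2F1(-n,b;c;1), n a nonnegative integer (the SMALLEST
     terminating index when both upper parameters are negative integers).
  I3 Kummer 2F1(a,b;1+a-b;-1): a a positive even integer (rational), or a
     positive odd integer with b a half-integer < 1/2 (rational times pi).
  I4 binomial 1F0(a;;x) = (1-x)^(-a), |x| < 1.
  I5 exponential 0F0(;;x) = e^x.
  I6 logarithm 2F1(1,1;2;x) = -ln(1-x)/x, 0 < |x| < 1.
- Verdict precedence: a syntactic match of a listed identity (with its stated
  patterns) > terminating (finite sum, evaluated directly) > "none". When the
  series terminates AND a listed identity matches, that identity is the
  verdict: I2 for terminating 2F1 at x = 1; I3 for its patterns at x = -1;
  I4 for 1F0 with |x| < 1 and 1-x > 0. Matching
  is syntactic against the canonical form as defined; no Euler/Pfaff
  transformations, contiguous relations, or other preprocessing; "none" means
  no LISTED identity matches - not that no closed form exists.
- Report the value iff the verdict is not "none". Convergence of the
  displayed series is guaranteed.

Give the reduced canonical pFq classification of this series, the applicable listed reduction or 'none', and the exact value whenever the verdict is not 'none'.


With C = -\frac{4}{3}: the canonical form is 0F0(-; -; 1). Verdict at x = 1: the exponential series (I5) matches (the 0F0 exponential series at x = 1). Exact value: \left(-\frac{4}{3}\right) \cdot e^{1}.

First insight: with t_0 = -\frac{4}{3}, (1)_k (C = -4/3, x = 1) is k! itself.
Adjacent-term ratio: r(k) = 1 * 1 / [(k+1)] - rational; roots negated = parameters, x = 1, C = -\frac{4}{3}.


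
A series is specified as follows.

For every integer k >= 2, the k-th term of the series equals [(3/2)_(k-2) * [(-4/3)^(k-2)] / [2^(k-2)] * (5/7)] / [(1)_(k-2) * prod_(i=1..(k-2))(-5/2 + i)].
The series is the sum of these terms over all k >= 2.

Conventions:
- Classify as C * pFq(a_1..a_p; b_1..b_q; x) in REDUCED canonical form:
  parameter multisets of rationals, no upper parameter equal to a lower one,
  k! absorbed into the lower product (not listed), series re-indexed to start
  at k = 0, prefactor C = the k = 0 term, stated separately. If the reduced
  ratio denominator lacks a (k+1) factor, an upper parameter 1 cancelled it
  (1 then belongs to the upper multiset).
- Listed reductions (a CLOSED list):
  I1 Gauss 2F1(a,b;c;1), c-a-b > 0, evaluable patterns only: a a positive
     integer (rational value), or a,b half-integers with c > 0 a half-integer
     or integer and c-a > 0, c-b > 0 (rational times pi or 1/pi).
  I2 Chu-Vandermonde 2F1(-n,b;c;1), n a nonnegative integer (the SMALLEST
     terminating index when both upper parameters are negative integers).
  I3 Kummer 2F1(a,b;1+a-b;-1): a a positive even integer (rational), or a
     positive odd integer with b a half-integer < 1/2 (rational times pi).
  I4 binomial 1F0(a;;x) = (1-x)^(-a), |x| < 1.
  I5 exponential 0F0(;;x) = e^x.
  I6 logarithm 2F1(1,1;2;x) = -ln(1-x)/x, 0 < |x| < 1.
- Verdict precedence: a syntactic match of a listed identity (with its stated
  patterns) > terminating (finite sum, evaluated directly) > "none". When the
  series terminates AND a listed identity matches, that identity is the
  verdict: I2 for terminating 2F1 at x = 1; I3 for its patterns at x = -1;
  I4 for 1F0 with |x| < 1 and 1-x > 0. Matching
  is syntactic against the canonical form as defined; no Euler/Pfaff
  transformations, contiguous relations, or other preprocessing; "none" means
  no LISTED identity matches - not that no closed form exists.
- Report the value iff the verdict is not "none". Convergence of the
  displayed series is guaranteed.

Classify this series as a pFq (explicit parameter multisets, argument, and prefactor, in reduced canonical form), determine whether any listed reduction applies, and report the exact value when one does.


This is 5/7 * 1F1(3/2; -3/2; -2/3) in reduced canonical form. Verdict: none - at argument -2/3 the multisets {3/2} ; {-3/2} match no listed identity.

Key step: t_0 = 5/7 here, and the lower running product (C = 5/7, x = -2/3) is a rising factorial.
Term ratio: r(k) = (-2/3) * (k+3/2) / [(k-3/2) (k+1)] - rational in k. x = (-2/3); t_0 = 5/7; negate the roots.


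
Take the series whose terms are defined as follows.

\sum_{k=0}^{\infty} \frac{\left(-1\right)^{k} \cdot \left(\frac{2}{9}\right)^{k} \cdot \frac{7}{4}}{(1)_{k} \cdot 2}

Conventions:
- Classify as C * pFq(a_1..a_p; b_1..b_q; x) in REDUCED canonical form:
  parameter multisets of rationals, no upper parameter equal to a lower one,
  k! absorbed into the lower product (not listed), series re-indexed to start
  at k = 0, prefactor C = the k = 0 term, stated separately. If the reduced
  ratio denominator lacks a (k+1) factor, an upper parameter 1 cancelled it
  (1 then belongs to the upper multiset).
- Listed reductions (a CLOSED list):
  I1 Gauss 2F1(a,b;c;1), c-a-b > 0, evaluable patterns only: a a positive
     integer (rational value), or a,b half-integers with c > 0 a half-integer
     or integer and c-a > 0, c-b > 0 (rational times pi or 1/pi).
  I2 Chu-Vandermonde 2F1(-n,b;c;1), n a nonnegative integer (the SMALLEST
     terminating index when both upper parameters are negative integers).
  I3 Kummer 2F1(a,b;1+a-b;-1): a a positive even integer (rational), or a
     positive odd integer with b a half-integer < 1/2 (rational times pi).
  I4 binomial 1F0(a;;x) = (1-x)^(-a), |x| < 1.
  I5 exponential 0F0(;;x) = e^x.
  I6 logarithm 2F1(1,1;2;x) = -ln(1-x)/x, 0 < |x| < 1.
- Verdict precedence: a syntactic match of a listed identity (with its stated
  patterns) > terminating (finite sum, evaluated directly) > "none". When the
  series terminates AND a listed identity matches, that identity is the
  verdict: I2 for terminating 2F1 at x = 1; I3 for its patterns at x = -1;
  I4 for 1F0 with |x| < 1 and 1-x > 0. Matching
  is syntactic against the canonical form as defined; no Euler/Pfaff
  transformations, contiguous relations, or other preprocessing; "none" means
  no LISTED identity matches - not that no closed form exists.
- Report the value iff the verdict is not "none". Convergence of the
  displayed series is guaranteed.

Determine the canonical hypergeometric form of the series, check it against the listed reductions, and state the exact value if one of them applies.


Prefactor \frac{7}{8}, argument -\frac{2}{9}: 0F0 with upper {-} over lower {-}. Verdict (x = -\frac{2}{9}): the exponential series (I5) applies (the 0F0 exponential series at x = -\frac{2}{9}). Value: \frac{7}{8} \cdot e^{-\frac{2}{9}}.

First insight: with t_0 = \frac{7}{8}, the constant factors (C = 7/8, x = -2/9) combine into one prefactor.
Term ratio: r(k) = -\frac{2}{9} * 1 / [(k+1)] ; factor over Q: parameters, x = -\frac{2}{9}, and C = \frac{7}{8}.


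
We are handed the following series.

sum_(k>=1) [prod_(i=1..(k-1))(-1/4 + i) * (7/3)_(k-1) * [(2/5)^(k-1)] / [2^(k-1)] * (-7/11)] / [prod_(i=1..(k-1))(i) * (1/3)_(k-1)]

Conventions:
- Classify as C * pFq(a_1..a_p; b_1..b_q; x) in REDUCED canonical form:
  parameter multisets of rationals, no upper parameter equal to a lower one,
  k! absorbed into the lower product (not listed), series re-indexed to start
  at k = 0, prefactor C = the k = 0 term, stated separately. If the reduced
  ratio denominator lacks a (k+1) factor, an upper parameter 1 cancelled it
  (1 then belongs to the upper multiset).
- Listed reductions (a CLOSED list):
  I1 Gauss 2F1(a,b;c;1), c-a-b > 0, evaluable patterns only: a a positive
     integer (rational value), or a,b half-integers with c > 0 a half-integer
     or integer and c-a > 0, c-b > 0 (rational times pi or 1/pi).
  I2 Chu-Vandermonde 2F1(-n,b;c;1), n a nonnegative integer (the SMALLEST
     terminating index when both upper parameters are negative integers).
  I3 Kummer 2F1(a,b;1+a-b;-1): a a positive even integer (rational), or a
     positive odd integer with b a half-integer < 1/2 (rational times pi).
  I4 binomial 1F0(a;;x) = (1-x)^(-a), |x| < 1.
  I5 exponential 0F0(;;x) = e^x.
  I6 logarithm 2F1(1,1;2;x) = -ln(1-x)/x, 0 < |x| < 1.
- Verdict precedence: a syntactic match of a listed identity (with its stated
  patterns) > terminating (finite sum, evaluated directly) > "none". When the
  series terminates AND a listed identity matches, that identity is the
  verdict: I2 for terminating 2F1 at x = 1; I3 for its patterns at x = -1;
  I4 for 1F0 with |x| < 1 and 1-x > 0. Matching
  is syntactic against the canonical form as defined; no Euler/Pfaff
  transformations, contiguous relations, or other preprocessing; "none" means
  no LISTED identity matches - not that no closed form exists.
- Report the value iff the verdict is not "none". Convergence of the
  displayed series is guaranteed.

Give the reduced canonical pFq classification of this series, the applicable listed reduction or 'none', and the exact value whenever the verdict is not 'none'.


The tell: from the first term -7/11: the product of the first k integers (prefactor -7/11) is k!.
Adjacent-term ratio: r(k) = (1/5) * (k+3/4) (k+7/3) / [(k+1/3) (k+1)] - rational; roots negated = parameters, x = (1/5), C = -7/11.

With C = -7/11: the canonical form is 2F1(3/4, 7/3; 1/3; 1/5). Verdict: none. No listed pattern accepts 2F1(3/4, 7/3; 1/3; 1/5).


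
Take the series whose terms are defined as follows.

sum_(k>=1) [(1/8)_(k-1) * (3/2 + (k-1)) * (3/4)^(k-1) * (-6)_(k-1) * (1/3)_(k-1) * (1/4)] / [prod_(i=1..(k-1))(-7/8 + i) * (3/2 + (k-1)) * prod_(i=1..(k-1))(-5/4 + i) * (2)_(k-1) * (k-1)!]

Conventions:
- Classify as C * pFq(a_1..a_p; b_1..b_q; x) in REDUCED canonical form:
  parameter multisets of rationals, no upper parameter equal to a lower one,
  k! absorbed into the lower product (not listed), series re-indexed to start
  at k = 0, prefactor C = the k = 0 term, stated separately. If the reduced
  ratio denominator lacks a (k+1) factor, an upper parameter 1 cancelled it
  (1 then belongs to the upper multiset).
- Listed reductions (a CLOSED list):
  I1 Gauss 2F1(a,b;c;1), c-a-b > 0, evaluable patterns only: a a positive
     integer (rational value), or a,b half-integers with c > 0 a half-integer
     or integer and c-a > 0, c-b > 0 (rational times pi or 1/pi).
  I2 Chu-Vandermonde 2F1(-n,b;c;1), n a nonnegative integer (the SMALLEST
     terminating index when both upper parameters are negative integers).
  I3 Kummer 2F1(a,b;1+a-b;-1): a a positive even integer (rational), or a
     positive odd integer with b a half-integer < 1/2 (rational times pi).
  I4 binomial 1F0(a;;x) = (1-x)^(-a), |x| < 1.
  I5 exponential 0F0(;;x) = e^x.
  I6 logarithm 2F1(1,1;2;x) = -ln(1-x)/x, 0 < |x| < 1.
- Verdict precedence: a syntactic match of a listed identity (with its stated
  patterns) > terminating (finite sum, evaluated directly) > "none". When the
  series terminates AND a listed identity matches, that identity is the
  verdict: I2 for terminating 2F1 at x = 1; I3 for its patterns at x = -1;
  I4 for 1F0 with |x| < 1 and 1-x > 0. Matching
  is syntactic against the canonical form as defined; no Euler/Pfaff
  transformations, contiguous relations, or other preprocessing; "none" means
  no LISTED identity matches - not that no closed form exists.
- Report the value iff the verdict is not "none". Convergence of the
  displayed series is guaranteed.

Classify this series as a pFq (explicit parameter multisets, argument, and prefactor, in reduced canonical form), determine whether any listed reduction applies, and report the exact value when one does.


This is 1/4 * 2F2(-6, 1/3; -1/4, 2; 3/4) in reduced canonical form. Verdict: terminating. (-6)_k vanishes past k = 6, leaving a 7-term sum, computed directly. Value: 242167/592515.

First insight: with t_0 = 1/4, the lower running product (C = 1/4) is a rising factorial.
Term ratio: r(k) = (3/4) * (k-6) (k+1/3) / [(k-1/4) (k+2) (k+1)] - rational in k, leading ratio (3/4); with t_0 = 1/4, classification follows.


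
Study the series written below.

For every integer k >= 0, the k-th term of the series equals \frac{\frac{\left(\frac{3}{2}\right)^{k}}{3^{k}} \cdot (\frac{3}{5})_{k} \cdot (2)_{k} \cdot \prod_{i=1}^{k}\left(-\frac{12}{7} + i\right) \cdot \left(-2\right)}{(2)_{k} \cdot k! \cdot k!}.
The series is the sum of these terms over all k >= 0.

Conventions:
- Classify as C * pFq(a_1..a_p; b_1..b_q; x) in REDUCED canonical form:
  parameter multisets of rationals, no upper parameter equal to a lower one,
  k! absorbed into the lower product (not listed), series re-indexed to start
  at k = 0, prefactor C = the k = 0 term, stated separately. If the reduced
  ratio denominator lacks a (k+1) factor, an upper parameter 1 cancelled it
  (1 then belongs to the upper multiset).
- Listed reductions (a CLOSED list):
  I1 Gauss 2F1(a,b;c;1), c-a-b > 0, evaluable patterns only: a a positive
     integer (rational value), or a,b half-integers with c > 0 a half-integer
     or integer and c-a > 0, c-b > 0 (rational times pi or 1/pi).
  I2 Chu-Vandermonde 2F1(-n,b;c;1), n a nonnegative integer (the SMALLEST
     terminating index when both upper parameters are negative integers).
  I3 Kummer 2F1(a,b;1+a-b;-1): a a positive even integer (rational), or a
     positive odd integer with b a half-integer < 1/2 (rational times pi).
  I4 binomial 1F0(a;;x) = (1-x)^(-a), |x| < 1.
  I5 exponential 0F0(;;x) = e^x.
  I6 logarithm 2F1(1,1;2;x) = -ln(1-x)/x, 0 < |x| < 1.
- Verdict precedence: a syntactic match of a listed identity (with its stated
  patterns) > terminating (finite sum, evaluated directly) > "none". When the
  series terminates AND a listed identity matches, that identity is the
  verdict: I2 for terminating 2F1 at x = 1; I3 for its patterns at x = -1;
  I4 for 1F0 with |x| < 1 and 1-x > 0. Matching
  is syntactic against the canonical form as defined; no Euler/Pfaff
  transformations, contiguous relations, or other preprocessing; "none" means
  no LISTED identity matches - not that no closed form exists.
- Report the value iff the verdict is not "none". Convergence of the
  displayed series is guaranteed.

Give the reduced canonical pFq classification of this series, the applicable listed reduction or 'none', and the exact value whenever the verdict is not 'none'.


At argument \frac{1}{2}: a 2F1 with upper {-\frac{5}{7}, \frac{3}{5}}, lower {1}, scaled by C = -2. Verdict: none - at argument \frac{1}{2} the multisets {-\frac{5}{7}, \frac{3}{5}} ; {1} match no listed identity.

Key observation: x = \frac{1}{2} and the denominator's factorial ratio (prefactor -2) is a lower Pochhammer.
Ratio: r(k) = \frac{1}{2} * (k-\frac{5}{7}) (k+\frac{3}{5}) / [(k+1) (k+1)] - rational; roots negated = parameters, x = \frac{1}{2}, C = -2.


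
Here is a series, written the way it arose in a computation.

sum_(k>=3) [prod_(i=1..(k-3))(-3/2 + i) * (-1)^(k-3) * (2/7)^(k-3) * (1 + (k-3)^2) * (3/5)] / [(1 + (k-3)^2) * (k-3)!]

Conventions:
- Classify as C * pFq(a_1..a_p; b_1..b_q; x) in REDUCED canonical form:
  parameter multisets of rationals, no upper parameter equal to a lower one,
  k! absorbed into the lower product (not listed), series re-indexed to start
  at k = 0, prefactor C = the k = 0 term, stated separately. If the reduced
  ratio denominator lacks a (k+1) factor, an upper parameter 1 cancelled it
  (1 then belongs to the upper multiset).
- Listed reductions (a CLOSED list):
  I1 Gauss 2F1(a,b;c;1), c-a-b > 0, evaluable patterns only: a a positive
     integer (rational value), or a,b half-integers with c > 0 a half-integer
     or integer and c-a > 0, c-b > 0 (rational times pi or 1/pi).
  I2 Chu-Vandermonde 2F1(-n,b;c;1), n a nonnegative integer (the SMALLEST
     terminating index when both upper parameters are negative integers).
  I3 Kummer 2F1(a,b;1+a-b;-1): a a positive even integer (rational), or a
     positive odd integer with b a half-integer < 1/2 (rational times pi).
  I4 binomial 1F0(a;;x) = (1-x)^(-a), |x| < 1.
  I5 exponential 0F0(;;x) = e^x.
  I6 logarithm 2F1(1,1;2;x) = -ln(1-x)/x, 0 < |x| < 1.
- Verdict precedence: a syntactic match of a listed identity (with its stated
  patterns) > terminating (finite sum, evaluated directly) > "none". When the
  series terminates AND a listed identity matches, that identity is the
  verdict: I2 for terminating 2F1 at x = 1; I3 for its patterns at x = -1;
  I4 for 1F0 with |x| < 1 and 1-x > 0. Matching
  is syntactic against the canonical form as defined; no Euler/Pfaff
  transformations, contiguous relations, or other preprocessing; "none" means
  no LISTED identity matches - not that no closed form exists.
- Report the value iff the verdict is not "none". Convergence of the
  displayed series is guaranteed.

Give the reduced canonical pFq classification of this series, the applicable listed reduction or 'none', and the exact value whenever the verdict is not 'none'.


Classification (C = 3/5): 1F0 with upper {-1/2}, lower {-}, argument x = -2/7. Verdict: this is the I4 binomial reduction (the 1F0 binomial series: exponent 1/2, x = -2/7). Value: (3/5) * (9/7)^(1/2).

The tell: t_0 being 3/5, the running product (prefactor 3/5) telescopes to a rising factorial.
Step ratio: r(k) = (-2/7) * (k-1/2) / [(k+1)] - rational in k. x = (-2/7); t_0 = 3/5; negate the roots.


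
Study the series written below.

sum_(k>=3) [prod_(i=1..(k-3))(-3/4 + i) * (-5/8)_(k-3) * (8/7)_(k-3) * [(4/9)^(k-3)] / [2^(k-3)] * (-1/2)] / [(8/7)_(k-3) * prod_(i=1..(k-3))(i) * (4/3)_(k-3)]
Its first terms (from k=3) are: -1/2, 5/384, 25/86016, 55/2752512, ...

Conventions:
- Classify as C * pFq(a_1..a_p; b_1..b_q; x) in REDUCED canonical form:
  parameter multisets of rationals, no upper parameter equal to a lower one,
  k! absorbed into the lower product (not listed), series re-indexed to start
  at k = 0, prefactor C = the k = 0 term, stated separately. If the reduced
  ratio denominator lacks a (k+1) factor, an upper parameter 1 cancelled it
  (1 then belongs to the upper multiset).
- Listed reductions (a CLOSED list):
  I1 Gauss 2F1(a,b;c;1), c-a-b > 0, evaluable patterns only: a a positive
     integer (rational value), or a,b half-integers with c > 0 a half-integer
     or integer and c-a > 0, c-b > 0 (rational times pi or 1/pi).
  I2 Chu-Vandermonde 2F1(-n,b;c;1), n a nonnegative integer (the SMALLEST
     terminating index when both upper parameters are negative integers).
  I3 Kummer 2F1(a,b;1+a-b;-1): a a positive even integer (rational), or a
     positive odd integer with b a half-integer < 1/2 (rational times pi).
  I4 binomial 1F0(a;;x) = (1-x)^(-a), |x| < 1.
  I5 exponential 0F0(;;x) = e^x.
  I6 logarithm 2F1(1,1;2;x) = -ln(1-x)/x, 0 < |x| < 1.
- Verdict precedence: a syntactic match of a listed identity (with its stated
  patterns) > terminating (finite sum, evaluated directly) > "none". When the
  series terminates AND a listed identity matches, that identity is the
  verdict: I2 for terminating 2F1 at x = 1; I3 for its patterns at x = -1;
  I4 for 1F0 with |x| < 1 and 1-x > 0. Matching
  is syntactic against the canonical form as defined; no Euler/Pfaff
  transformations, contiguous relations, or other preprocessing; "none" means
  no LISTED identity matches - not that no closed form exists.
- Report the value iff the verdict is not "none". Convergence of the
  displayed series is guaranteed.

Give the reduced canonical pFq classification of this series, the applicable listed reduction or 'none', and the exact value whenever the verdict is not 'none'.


With C = -1/2: the canonical form is 2F1(-5/8, 1/4; 4/3; 2/9). Verdict: none here - no I1-I6 shape fits x = 2/9 with lower {4/3}.

Key step: x = (2/9) and the two k-th powers (C = -1/2) combine into one argument.
Consecutive-term ratio: r(k) = (2/9) * (k-5/8) (k+1/4) / [(k+4/3) (k+1)] - rational in k. x = (2/9); t_0 = -1/2; negate the roots.


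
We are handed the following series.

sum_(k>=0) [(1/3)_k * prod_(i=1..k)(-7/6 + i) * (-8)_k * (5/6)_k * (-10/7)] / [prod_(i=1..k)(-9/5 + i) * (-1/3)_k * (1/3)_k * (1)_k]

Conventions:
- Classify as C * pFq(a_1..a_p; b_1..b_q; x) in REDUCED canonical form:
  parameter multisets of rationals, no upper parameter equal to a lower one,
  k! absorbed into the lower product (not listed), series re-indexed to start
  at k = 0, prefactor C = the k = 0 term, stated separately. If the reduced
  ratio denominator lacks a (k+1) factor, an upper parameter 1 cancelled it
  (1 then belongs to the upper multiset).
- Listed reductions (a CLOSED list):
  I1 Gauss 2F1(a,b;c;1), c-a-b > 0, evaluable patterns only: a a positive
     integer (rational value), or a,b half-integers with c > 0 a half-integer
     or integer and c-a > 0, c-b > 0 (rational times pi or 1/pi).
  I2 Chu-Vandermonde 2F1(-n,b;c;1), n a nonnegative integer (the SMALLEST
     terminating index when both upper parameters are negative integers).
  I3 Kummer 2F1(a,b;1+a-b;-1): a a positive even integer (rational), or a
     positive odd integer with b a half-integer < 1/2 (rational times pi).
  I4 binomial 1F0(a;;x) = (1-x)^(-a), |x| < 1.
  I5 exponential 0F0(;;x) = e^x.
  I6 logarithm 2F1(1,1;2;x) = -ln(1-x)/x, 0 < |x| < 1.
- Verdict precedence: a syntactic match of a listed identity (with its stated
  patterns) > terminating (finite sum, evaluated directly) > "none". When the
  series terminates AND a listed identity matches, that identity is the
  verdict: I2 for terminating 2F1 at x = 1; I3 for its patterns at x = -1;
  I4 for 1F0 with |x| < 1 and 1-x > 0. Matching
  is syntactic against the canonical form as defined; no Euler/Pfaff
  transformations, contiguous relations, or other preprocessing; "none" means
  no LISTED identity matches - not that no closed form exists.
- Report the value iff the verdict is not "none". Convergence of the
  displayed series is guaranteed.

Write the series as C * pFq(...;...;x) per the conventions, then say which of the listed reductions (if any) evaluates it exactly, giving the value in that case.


With C = -10/7: the canonical form is 3F2(-8, -1/6, 5/6; -4/5, -1/3; 1). Verdict: terminating - the sum ends at index 8 because -8 is a negative integer; exact evaluation follows. Hence: -253983675016390405/178860937703325696.

The tell: t_0 = -10/7 here, and the running product (prefactor -10/7) telescopes to a rising factorial.
Step ratio: r(k) = 1 * (k-8) (k-1/6) (k+5/6) / [(k-4/5) (k-1/3) (k+1)] - poly over poly, x = 1 from leading terms; C = -10/7 at k = 0.


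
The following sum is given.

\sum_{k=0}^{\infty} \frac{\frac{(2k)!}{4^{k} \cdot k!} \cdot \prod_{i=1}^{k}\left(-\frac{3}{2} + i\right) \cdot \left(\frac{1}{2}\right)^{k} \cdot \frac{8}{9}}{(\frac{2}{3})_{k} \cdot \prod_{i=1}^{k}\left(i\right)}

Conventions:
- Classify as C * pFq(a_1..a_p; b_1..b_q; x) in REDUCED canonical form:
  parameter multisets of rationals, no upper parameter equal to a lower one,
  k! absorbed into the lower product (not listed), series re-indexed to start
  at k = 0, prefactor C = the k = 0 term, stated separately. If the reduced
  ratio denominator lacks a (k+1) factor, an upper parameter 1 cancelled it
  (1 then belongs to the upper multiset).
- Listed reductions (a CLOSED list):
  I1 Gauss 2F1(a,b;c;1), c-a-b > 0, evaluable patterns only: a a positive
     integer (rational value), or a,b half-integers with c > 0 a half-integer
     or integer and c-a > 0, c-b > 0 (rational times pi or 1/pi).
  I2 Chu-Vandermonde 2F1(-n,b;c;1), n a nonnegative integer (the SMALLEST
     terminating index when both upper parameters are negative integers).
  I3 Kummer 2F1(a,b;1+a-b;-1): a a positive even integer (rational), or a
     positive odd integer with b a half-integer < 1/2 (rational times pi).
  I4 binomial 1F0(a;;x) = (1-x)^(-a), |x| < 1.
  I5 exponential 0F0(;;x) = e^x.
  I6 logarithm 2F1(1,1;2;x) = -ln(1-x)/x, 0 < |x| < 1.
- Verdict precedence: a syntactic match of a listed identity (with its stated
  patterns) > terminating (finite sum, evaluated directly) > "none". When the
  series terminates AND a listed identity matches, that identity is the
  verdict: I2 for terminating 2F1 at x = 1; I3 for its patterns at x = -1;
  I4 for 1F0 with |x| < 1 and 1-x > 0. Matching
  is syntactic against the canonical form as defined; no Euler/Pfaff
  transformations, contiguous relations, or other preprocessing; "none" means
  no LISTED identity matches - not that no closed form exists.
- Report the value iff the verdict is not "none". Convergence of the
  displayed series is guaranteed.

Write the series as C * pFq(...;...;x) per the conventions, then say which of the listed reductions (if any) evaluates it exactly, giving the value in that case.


Key observation: t_0 = \frac{8}{9} here, and the product of the first k integers (prefactor 8/9) is k!.
Term ratio: r(k) = \frac{1}{2} * (k-\frac{1}{2}) (k+\frac{1}{2}) / [(k+\frac{2}{3}) (k+1)] - poly over poly, x = \frac{1}{2} from leading terms; C = \frac{8}{9} at k = 0.

With C = \frac{8}{9}: the canonical form is 2F1(-\frac{1}{2}, \frac{1}{2}; \frac{2}{3}; \frac{1}{2}). Verdict: none. Every listed pattern misses the 2F1 form at \frac{1}{2}, upper {-\frac{1}{2}, \frac{1}{2}}.


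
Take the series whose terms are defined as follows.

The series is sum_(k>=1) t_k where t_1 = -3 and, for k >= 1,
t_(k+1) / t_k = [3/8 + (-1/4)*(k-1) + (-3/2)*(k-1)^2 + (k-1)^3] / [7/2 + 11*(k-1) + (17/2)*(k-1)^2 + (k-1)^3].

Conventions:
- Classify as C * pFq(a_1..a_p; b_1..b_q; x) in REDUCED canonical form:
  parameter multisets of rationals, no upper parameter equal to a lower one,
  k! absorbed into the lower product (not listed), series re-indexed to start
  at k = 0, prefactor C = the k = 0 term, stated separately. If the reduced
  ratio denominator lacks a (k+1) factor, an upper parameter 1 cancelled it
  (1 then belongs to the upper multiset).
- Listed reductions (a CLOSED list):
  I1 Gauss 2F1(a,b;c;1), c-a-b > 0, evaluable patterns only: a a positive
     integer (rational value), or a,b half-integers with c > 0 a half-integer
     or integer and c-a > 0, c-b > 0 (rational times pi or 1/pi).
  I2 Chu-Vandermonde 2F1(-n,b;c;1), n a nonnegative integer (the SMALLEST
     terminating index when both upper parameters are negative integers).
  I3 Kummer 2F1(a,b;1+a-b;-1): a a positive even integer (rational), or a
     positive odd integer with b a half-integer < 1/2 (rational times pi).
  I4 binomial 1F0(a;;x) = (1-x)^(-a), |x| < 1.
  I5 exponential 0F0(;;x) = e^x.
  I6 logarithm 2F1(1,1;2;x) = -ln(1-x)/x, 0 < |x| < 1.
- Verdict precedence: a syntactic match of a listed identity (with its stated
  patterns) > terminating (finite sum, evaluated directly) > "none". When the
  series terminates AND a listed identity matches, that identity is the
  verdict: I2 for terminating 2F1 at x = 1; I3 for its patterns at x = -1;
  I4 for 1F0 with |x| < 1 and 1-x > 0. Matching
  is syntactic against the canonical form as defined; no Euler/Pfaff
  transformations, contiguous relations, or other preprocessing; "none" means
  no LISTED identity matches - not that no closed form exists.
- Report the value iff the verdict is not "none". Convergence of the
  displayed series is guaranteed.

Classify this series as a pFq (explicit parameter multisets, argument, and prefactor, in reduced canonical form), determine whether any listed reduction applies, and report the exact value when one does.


The series (x = 1) is 2F1: upper {-3/2, -1/2}, lower {7}, prefactor -3. Verdict (x = 1): the half-integer Gauss pattern (I1) applies (x = 1; upper {-3/2, -1/2} half-integers, c = 7 in the evaluable pattern). Its exact value is (-67108864/6441435) / pi.

Structural cue: t_0 = -3 here, and roots of the ratio polynomials (prefactor -3) are the negated parameters.
Step ratio: r(k) = 1 * (k-3/2) (k-1/2) / [(k+7) (k+1)] - poly over poly, x = 1 from leading terms; C = -3 at k = 0.


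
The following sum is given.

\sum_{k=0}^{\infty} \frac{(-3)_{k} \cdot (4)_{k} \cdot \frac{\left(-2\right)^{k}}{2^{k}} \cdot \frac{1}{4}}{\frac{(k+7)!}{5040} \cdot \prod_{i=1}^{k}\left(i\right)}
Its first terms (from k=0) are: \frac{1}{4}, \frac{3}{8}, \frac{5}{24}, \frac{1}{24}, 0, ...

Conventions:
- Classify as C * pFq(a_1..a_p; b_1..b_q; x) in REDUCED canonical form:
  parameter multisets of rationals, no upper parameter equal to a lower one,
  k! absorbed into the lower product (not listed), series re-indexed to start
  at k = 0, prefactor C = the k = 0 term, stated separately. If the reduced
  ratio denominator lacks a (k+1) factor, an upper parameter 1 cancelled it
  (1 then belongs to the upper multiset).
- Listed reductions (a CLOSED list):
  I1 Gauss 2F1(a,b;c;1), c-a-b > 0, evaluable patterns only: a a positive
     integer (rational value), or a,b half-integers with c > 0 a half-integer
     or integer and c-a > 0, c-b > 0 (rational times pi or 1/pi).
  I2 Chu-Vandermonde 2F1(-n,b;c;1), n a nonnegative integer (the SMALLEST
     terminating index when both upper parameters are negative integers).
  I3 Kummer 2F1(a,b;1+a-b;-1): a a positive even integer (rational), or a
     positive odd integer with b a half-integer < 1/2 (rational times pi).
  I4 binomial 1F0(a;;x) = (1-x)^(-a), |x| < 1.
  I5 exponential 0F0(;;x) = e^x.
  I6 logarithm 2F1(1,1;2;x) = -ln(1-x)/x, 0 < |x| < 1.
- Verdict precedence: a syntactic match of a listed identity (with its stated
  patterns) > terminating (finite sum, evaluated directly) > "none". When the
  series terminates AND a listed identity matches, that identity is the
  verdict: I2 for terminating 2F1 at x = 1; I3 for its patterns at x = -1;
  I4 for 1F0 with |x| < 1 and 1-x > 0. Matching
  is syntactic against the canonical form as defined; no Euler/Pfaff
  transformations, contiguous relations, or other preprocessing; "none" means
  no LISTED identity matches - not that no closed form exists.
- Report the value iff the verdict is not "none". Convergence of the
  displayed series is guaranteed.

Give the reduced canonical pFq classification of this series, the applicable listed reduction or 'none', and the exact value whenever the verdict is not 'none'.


Structural cue: t_0 being \frac{1}{4}, the two k-th powers (prefactor 1/4) combine into one argument.
Ratio: r(k) = -1 * (k-3) (k+4) / [(k+8) (k+1)] - rational in k. x = -1; t_0 = \frac{1}{4}; negate the roots.

Classification (C = \frac{1}{4}): 2F1 with upper {-3, 4}, lower {8}, argument x = -1. Verdict: Kummer's theorem (I3) applies (x = -1; c = 8 equals 1+a-b for upper {-3, 4}: listed pattern). Exact value: \frac{7}{8}.


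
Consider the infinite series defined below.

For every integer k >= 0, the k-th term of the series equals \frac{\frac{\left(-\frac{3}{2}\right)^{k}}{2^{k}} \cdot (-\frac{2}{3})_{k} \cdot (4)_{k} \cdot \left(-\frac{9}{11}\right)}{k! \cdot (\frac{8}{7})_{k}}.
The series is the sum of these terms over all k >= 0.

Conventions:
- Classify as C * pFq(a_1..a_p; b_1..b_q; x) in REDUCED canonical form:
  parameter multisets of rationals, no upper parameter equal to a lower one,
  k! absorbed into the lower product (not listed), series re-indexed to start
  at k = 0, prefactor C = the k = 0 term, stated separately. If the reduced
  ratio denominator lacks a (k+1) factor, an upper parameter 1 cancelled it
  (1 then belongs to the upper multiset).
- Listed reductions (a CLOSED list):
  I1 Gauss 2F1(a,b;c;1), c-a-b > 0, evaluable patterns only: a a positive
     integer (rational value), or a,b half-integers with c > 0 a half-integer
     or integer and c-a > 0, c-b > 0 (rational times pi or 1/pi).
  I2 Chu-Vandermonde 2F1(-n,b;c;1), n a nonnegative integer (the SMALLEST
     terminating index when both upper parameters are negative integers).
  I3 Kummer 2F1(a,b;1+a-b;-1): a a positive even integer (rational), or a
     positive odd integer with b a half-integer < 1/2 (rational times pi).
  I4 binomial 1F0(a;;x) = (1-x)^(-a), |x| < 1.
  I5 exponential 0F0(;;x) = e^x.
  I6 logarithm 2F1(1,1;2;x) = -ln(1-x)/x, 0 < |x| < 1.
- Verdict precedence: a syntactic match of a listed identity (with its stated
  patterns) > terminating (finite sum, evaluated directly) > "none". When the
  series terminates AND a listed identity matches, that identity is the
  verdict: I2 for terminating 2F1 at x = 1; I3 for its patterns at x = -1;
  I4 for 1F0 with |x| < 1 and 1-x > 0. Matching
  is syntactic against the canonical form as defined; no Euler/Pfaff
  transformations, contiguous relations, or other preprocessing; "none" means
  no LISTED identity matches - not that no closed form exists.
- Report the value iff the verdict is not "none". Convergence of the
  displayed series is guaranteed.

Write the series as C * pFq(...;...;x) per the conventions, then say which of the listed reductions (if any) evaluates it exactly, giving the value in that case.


Reduced: x = -\frac{3}{4}, 2F1, upper = {-\frac{2}{3}, 4}, lower = {\frac{8}{7}}, C = -\frac{9}{11}. Verdict: none. No listed pattern accepts 2F1(-\frac{2}{3}, 4; \frac{8}{7}; -\frac{3}{4}).

First insight: with t_0 = -\frac{9}{11}, the two k-th powers (prefactor -9/11) combine into one argument.
Adjacent-term ratio: r(k) = -\frac{3}{4} * (k-\frac{2}{3}) (k+4) / [(k+\frac{8}{7}) (k+1)] ; factor over Q: parameters, x = -\frac{3}{4}, and C = -\frac{9}{11}.


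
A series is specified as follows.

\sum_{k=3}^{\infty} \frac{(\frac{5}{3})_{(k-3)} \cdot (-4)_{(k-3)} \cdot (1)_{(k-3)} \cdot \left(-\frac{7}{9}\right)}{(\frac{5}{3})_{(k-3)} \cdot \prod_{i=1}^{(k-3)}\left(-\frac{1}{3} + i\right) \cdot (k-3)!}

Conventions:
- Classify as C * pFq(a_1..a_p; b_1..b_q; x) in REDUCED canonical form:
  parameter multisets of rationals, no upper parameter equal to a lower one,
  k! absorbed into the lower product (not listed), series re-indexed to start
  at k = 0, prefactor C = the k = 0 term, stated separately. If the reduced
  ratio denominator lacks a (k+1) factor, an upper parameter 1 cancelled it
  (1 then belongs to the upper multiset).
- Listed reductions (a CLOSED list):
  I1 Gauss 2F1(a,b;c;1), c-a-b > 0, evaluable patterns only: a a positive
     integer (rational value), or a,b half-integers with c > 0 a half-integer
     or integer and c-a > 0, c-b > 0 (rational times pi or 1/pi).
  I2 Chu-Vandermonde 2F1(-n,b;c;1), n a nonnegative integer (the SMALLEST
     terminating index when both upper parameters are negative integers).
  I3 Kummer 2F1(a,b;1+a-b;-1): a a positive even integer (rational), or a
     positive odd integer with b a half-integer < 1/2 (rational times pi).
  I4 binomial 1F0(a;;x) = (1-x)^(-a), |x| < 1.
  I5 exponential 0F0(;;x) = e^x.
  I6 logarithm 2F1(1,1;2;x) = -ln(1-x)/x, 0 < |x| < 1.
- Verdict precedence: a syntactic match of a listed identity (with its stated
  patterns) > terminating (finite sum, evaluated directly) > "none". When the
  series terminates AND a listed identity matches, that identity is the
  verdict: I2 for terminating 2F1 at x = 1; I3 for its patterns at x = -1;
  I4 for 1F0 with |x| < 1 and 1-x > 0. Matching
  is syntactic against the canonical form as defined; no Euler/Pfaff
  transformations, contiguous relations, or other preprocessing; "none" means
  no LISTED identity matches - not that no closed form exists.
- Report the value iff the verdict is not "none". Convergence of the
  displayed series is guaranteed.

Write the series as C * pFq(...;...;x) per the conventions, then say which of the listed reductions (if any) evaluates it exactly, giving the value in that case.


Classification (C = -\frac{7}{9}): 2F1 with upper {-4, 1}, lower {\frac{2}{3}}, argument x = 1. Verdict: this is the Chu-Vandermonde identity I2 (terminating 2F1 at x = 1 with n = 4, b = 1, c = \frac{2}{3}). Value: \frac{7}{99}.

Key observation: with t_0 = -\frac{7}{9}, the lower running product (C = -7/9) is a rising factorial.
Term ratio: r(k) = 1 * (k-4) (k+1) / [(k+\frac{2}{3}) (k+1)] - poly over poly, x = 1 from leading terms; C = -\frac{7}{9} at k = 0.
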